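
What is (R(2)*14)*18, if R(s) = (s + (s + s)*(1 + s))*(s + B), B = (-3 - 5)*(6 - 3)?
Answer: -77616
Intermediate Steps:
B = -24 (B = -8*3 = -24)
R(s) = (-24 + s)*(s + 2*s*(1 + s)) (R(s) = (s + (s + s)*(1 + s))*(s - 24) = (s + (2*s)*(1 + s))*(-24 + s) = (s + 2*s*(1 + s))*(-24 + s) = (-24 + s)*(s + 2*s*(1 + s)))
(R(2)*14)*18 = ((2*(-72 - 45*2 + 2*2**2))*14)*18 = ((2*(-72 - 90 + 2*4))*14)*18 = ((2*(-72 - 90 + 8))*14)*18 = ((2*(-154))*14)*18 = -308*14*18 = -4312*18 = -77616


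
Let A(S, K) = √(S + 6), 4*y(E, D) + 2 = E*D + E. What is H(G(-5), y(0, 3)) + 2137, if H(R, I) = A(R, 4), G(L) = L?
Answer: 2138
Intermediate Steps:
y(E, D) = -½ + E/4 + D*E/4 (y(E, D) = -½ + (E*D + E)/4 = -½ + (D*E + E)/4 = -½ + (E + D*E)/4 = -½ + (E/4 + D*E/4) = -½ + E/4 + D*E/4)
A(S, K) = √(6 + S)
H(R, I) = √(6 + R)
H(G(-5), y(0, 3)) + 2137 = √(6 - 5) + 2137 = √1 + 2137 = 1 + 2137 = 2138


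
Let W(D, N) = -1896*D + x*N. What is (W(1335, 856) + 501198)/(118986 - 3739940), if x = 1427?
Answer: 404225/1810477 ≈ 0.22327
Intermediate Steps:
W(D, N) = -1896*D + 1427*N
(W(1335, 856) + 501198)/(118986 - 3739940) = ((-1896*1335 + 1427*856) + 501198)/(118986 - 3739940) = ((-2531160 + 1221512) + 501198)/(-3620954) = (-1309648 + 501198)*(-1/3620954) = -808450*(-1/3620954) = 404225/1810477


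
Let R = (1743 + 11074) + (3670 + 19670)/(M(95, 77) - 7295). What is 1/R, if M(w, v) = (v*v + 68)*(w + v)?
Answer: 1024189/13127053753 ≈ 7.8021e-5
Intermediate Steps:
M(w, v) = (68 + v²)*(v + w) (M(w, v) = (v² + 68)*(v + w) = (68 + v²)*(v + w))
R = 13127053753/1024189 (R = (1743 + 11074) + (3670 + 19670)/((77³ + 68*77 + 68*95 + 95*77²) - 7295) = 12817 + 23340/((456533 + 5236 + 6460 + 95*5929) - 7295) = 12817 + 23340/((456533 + 5236 + 6460 + 563255) - 7295) = 12817 + 23340/(1031484 - 7295) = 12817 + 23340/1024189 = 13127053753/1024189 ≈ 12817.)
1/R = 1/(13127053753/1024189) = 1024189/13127053753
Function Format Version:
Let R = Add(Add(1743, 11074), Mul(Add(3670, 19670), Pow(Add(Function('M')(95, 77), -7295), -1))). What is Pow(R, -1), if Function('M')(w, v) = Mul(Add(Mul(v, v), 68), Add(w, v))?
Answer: Rational(1024189, 13127053753) ≈ 7.8021e-5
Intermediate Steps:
Function('M')(w, v) = Mul(Add(68, Pow(v, 2)), Add(v, w)) (Function('M')(w, v) = Mul(Add(Pow(v, 2), 68), Add(v, w)) = Mul(Add(68, Pow(v, 2)), Add(v, w)))
R = Rational(13127053753, 1024189) (R = Add(Add(1743, 11074), Mul(Add(3670, 19670), Pow(Add(Add(Pow(77, 3), Mul(68, 77), Mul(68, 95), Mul(95, Pow(77, 2))), -7295), -1))) = Add(12817, Mul(23340, Pow(Add(Add(456533, 5236, 6460, Mul(95, 5929)), -7295), -1))) = Add(12817, Mul(23340, Pow(Add(Add(456533, 5236, 6460, 563255), -7295), -1))) = Add(12817, Mul(23340, Pow(Add(1031484, -7295), -1))) = Add(12817, Mul(23340, Pow(1024189, -1))) = Add(12817, Mul(23340, Rational(1, 1024189))) = Add(12817, Rational(23340, 1024189)) = Rational(13127053753, 1024189) ≈ 12817.)
Pow(R, -1) = Pow(Rational(13127053753, 1024189), -1) = Rational(1024189, 13127053753)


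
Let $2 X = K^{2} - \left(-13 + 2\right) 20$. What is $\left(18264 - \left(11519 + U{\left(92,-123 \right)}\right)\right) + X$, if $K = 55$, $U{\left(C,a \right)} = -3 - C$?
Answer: $\frac{16925}{2} \approx 8462.5$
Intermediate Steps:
$X = \frac{3245}{2}$ ($X = \frac{55^{2} - \left(-13 + 2\right) 20}{2} = \frac{3025 - \left(-11\right) 20}{2} = \frac{3025 - -220}{2} = \frac{3025 + 220}{2} = \frac{1}{2} \cdot 3245 = \frac{3245}{2} \approx 1622.5$)
$\left(18264 - \left(11519 + U{\left(92,-123 \right)}\right)\right) + X = \left(18264 - \left(11516 - 92\right)\right) + \frac{3245}{2} = \left(18264 - 11424\right) + \frac{3245}{2} = 6840 + \frac{3245}{2} = \frac{16925}{2}$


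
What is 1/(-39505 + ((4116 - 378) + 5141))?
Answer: -1/30626 ≈ -3.2652e-5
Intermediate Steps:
1/(-39505 + ((4116 - 378) + 5141)) = 1/(-39505 + (3738 + 5141)) = 1/(-39505 + 8879) = 1/(-30626) = -1/30626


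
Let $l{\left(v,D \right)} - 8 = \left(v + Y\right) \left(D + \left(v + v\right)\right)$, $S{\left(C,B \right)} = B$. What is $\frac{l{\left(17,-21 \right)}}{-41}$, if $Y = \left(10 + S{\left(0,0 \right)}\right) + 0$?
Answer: $- \frac{359}{41} \approx -8.7561$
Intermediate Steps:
$Y = 10$ ($Y = \left(10 + 0\right) + 0 = 10 + 0 = 10$)
$l{\left(v,D \right)} = 8 + \left(10 + v\right) \left(D + 2 v\right)$ ($l{\left(v,D \right)} = 8 + \left(v + 10\right) \left(D + \left(v + v\right)\right) = 8 + \left(10 + v\right) \left(D + 2 v\right)$)
$\frac{l{\left(17,-21 \right)}}{-41} = \frac{8 + 2 \cdot 17^{2} + 10 \left(-21\right) + 20 \cdot 17 - 357}{-41} = \left(8 + 2 \cdot 289 - 210 + 340 - 357\right) \left(- \frac{1}{41}\right) = \left(8 + 578 - 210 + 340 - 357\right) \left(- \frac{1}{41}\right) = 359 \left(- \frac{1}{41}\right) = - \frac{359}{41}$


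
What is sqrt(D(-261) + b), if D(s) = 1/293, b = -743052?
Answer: I*sqrt(63790270855)/293 ≈ 862.0*I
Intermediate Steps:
D(s) = 1/293
sqrt(D(-261) + b) = sqrt(1/293 - 743052) = sqrt(-217714235/293) = I*sqrt(63790270855)/293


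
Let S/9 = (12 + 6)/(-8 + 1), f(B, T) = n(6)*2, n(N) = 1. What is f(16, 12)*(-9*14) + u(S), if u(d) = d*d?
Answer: 13896/49 ≈ 283.59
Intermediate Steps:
f(B, T) = 2 (f(B, T) = 1*2 = 2)
S = -162/7 (S = 9*((12 + 6)/(-8 + 1)) = 9*(18/(-7)) = 9*(18*(-⅐)) = 9*(-18/7) = -162/7 ≈ -23.143)
u(d) = d²
f(16, 12)*(-9*14) + u(S) = 2*(-9*14) + (-162/7)² = 2*(-126) + 26244/49 = -252 + 26244/49 = 13896/49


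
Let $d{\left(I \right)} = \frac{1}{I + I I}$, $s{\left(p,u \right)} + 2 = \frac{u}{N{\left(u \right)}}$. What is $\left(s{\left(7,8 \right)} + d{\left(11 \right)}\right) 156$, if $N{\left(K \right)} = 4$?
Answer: $\frac{13}{11} \approx 1.1818$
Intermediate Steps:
$s{\left(p,u \right)} = -2 + \frac{u}{4}$
$d{\left(I \right)} = \frac{1}{I + I^{2}}$
$\left(s{\left(7,8 \right)} + d{\left(11 \right)}\right) 156 = \left(\left(-2 + \frac{1}{4} \cdot 8\right) + \frac{1}{11 \left(1 + 11\right)}\right) 156 = \left(\left(-2 + 2\right) + \frac{1}{11 \cdot 12}\right) 156 = \left(0 + \frac{1}{11} \cdot \frac{1}{12}\right) 156 = \left(0 + \frac{1}{132}\right) 156 = \frac{1}{132} \cdot 156 = \frac{13}{11}$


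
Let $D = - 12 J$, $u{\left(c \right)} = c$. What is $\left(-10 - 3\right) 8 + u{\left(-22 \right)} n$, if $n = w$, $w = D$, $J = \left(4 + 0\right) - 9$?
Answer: $-1424$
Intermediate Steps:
$J = -5$ ($J = 4 - 9 = -5$)
$D = 60$ ($D = \left(-12\right) \left(-5\right) = 60$)
$w = 60$
$n = 60$
$\left(-10 - 3\right) 8 + u{\left(-22 \right)} n = \left(-10 - 3\right) 8 - 1320 = \left(-13\right) 8 - 1320 = -104 - 1320 = -1424$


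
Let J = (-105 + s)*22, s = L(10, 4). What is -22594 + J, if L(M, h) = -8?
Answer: -25080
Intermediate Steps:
s = -8
J = -2486 (J = (-105 - 8)*22 = -113*22 = -2486)
-22594 + J = -22594 - 2486 = -25080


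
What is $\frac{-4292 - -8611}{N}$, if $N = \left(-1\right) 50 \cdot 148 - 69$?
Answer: $- \frac{617}{1067} \approx -0.57826$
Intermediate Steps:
$N = -7469$ ($N = \left(-50\right) 148 - 69 = -7400 - 69 = -7469$)
$\frac{-4292 - -8611}{N} = \frac{-4292 - -8611}{-7469} = \left(-4292 + 8611\right) \left(- \frac{1}{7469}\right) = 4319 \left(- \frac{1}{7469}\right) = - \frac{617}{1067}$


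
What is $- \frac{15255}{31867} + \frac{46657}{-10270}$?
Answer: $- \frac{126422113}{25174930} \approx -5.0217$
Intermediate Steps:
$- \frac{15255}{31867} + \frac{46657}{-10270} = \left(-15255\right) \frac{1}{31867} + 46657 \left(- \frac{1}{10270}\right) = - \frac{15255}{31867} - \frac{3589}{790} = - \frac{126422113}{25174930}$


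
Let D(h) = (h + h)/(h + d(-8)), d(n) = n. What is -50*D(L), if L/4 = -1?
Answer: -100/3 ≈ -33.333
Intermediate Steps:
L = -4 (L = 4*(-1) = -4)
D(h) = 2*h/(-8 + h) (D(h) = (h + h)/(h - 8) = (2*h)/(-8 + h) = 2*h/(-8 + h))
-50*D(L) = -100*(-4)/(-8 - 4) = -100*(-4)/(-12) = -100*(-4)*(-1)/12 = -50*⅔ = -100/3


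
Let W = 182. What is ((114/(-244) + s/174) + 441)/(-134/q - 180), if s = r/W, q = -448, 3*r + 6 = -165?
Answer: -2269319608/925698241 ≈ -2.4515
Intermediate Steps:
r = -57 (r = -2 + (⅓)*(-165) = -2 - 55 = -57)
s = -57/182 ≈ -0.31319
((114/(-244) + s/174) + 441)/(-134/q - 180) = ((114/(-244) - 57/182/174) + 441)/(-134/(-448) - 180) = ((114*(-1/244) - 57/182*1/174) + 441)/(-134*(-1/448) - 180) = ((-57/122 - 19/10556) + 441)/(67/224 - 180) = (-302005/643916 + 441)/(-40253/224) = (283664951/643916)*(-224/40253) = -2269319608/925698241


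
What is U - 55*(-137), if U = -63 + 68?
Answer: 7540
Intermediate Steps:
U = 5
U - 55*(-137) = 5 - 55*(-137) = 5 + 7535 = 7540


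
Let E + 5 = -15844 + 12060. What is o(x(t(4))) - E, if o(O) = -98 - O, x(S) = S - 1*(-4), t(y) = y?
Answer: 3683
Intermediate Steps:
x(S) = 4 + S (x(S) = S + 4 = 4 + S)
E = -3789 (E = -5 + (-15844 + 12060) = -5 - 3784 = -3789)
o(x(t(4))) - E = (-98 - (4 + 4)) - 1*(-3789) = (-98 - 1*8) + 3789 = (-98 - 8) + 3789 = -106 + 3789 = 3683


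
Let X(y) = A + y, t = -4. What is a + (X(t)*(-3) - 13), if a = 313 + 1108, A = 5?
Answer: 1405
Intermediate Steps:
X(y) = 5 + y
a = 1421
a + (X(t)*(-3) - 13) = 1421 + ((5 - 4)*(-3) - 13) = 1421 + (1*(-3) - 13) = 1421 + (-3 - 13) = 1421 - 16 = 1405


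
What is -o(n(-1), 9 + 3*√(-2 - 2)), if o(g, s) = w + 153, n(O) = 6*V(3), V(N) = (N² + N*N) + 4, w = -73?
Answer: -80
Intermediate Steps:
V(N) = 4 + 2*N² (V(N) = (N² + N²) + 4 = 2*N² + 4 = 4 + 2*N²)
n(O) = 132 (n(O) = 6*(4 + 2*3²) = 6*(4 + 2*9) = 6*(4 + 18) = 6*22 = 132)
o(g, s) = 80 (o(g, s) = -73 + 153 = 80)
-o(n(-1), 9 + 3*√(-2 - 2)) = -1*80 = -80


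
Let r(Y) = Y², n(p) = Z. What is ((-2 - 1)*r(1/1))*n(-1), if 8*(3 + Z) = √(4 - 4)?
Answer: 9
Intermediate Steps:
Z = -3 (Z = -3 + √(4 - 4)/8 = -3 + √0/8 = -3 + (⅛)*0 = -3 + 0 = -3)
n(p) = -3
((-2 - 1)*r(1/1))*n(-1) = ((-2 - 1)*(1/1)²)*(-3) = -3*1²*(-3) = -3*1*(-3) = -3*(-3) = 9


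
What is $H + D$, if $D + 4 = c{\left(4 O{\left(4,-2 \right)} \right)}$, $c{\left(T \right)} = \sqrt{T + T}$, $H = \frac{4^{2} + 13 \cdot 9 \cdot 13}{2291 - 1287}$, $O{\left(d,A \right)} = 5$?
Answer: $- \frac{2479}{1004} + 2 \sqrt{10} \approx 3.8554$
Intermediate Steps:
$H = \frac{1537}{1004}$ ($H = \frac{16 + 117 \cdot 13}{1004} = \left(16 + 1521\right) \frac{1}{1004} = 1537 \cdot \frac{1}{1004} = \frac{1537}{1004} \approx 1.5309$)
$c{\left(T \right)} = \sqrt{2} \sqrt{T}$ ($c{\left(T \right)} = \sqrt{2 T} = \sqrt{2} \sqrt{T}$)
$D = -4 + 2 \sqrt{10}$ ($D = -4 + \sqrt{2} \sqrt{4 \cdot 5} = -4 + \sqrt{2} \sqrt{20} = -4 + \sqrt{2} \cdot 2 \sqrt{5} = -4 + 2 \sqrt{10} \approx 2.3246$)
$H + D = \frac{1537}{1004} - \left(4 - 2 \sqrt{10}\right) = - \frac{2479}{1004} + 2 \sqrt{10}$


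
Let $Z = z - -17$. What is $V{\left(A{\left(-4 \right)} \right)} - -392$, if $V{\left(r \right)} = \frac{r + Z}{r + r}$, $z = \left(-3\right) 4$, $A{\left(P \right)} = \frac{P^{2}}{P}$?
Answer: $\frac{3135}{8} \approx 391.88$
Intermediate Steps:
$A{\left(P \right)} = P$
$z = -12$
$Z = 5$ ($Z = -12 - -17 = -12 + 17 = 5$)
$V{\left(r \right)} = \frac{5 + r}{2 r}$ ($V{\left(r \right)} = \frac{r + 5}{r + r} = \frac{5 + r}{2 r}$)
$V{\left(A{\left(-4 \right)} \right)} - -392 = \frac{5 - 4}{2 \left(-4\right)} - -392 = \frac{1}{2} \left(- \frac{1}{4}\right) 1 + 392 = - \frac{1}{8} + 392 = \frac{3135}{8}$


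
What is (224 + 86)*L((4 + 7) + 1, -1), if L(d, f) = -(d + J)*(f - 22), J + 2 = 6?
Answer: 114080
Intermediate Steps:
J = 4 (J = -2 + 6 = 4)
L(d, f) = -(-22 + f)*(4 + d) (L(d, f) = -(d + 4)*(f - 22) = -(4 + d)*(-22 + f) = -(-22 + f)*(4 + d))
(224 + 86)*L((4 + 7) + 1, -1) = (224 + 86)*(88 - 4*(-1) + 22*((4 + 7) + 1) - 1*((4 + 7) + 1)*(-1)) = 310*(88 + 4 + 22*(11 + 1) - 1*(11 + 1)*(-1)) = 310*(88 + 4 + 22*12 - 1*12*(-1)) = 310*(88 + 4 + 264 + 12) = 310*368 = 114080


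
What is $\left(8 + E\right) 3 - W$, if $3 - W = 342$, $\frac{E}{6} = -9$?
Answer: $201$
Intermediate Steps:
$E = -54$ ($E = 6 \left(-9\right) = -54$)
$W = -339$ ($W = 3 - 342 = -339$)
$\left(8 + E\right) 3 - W = \left(8 - 54\right) 3 - -339 = \left(-46\right) 3 + 339 = -138 + 339 = 201$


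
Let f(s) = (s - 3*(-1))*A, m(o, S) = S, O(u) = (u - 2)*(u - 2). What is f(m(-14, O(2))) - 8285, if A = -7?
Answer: -8306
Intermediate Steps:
O(u) = (-2 + u)² (O(u) = (-2 + u)*(-2 + u) = (-2 + u)²)
f(s) = -21 - 7*s (f(s) = (s - 3*(-1))*(-7) = (s + 3)*(-7) = (3 + s)*(-7) = -21 - 7*s)
f(m(-14, O(2))) - 8285 = (-21 - 7*(-2 + 2)²) - 8285 = (-21 - 7*0²) - 8285 = (-21 - 7*0) - 8285 = (-21 + 0) - 8285 = -21 - 8285 = -8306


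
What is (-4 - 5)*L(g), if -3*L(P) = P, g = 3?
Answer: 9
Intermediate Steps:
L(P) = -P/3
(-4 - 5)*L(g) = (-4 - 5)*(-1/3*3) = -9*(-1) = 9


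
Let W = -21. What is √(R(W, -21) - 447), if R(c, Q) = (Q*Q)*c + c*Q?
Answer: I*√9267 ≈ 96.265*I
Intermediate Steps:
R(c, Q) = Q*c + c*Q² (R(c, Q) = Q²*c + Q*c = c*Q² + Q*c = Q*c + c*Q²)
√(R(W, -21) - 447) = √(-21*(-21)*(1 - 21) - 447) = √(-21*(-21)*(-20) - 447) = √(-8820 - 447) = √(-9267) = I*√9267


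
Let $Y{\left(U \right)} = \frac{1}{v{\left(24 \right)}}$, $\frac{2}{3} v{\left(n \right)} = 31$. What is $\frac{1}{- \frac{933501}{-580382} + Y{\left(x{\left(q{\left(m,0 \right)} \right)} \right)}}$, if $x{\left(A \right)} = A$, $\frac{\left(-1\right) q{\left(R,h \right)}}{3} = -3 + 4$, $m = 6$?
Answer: $\frac{75702}{123389} \approx 0.61352$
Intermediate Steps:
$q{\left(R,h \right)} = -3$ ($q{\left(R,h \right)} = - 3 \left(-3 + 4\right) = \left(-3\right) 1 = -3$)
$v{\left(n \right)} = \frac{93}{2}$ ($v{\left(n \right)} = \frac{3}{2} \cdot 31 = \frac{93}{2}$)
$Y{\left(U \right)} = \frac{2}{93}$ ($Y{\left(U \right)} = \frac{1}{\frac{93}{2}} = \frac{2}{93}$)
$\frac{1}{- \frac{933501}{-580382} + Y{\left(x{\left(q{\left(m,0 \right)} \right)} \right)}} = \frac{1}{- \frac{933501}{-580382} + \frac{2}{93}} = \frac{1}{\left(-933501\right) \left(- \frac{1}{580382}\right) + \frac{2}{93}} = \frac{1}{\frac{40587}{25234} + \frac{2}{93}} = \frac{1}{\frac{123389}{75702}} = \frac{75702}{123389}$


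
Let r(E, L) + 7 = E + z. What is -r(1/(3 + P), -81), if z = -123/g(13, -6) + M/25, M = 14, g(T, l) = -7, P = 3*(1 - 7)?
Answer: -5809/525 ≈ -11.065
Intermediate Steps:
P = -18 (P = 3*(-6) = -18)
z = 3173/175 (z = -123/(-7) + 14/25 = -123*(-⅐) + 14*(1/25) = 123/7 + 14/25 = 3173/175 ≈ 18.131)
r(E, L) = 1948/175 + E (r(E, L) = -7 + (E + 3173/175) = -7 + (3173/175 + E) = 1948/175 + E)
-r(1/(3 + P), -81) = -(1948/175 + 1/(3 - 18)) = -(1948/175 + 1/(-15)) = -(1948/175 - 1/15) = -1*5809/525 = -5809/525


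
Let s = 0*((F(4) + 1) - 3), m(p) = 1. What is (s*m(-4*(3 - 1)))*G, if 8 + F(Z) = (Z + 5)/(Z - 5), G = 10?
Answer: 0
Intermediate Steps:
F(Z) = -8 + (5 + Z)/(-5 + Z) (F(Z) = -8 + (Z + 5)/(Z - 5) = -8 + (5 + Z)/(-5 + Z))
s = 0 (s = 0*(((45 - 7*4)/(-5 + 4) + 1) - 3) = 0*(((45 - 28)/(-1) + 1) - 3) = 0*((-1*17 + 1) - 3) = 0*((-17 + 1) - 3) = 0*(-16 - 3) = 0*(-19) = 0)
(s*m(-4*(3 - 1)))*G = (0*1)*10 = 0*10 = 0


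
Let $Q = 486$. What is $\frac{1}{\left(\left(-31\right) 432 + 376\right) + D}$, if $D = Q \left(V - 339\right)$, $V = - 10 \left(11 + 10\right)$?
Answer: $- \frac{1}{279830} \approx -3.5736 \cdot 10^{-6}$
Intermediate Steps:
$V = -210$ ($V = \left(-10\right) 21 = -210$)
$D = -266814$ ($D = 486 \left(-210 - 339\right) = 486 \left(-549\right) = -266814$)
$\frac{1}{\left(\left(-31\right) 432 + 376\right) + D} = \frac{1}{\left(\left(-31\right) 432 + 376\right) - 266814} = \frac{1}{\left(-13392 + 376\right) - 266814} = \frac{1}{-13016 - 266814} = \frac{1}{-279830} = - \frac{1}{279830}$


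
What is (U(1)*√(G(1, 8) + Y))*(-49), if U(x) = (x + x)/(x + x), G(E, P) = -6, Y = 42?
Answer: -294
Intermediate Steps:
U(x) = 1 (U(x) = (2*x)/((2*x)) = (2*x)*(1/(2*x)) = 1)
(U(1)*√(G(1, 8) + Y))*(-49) = (1*√(-6 + 42))*(-49) = (1*√36)*(-49) = (1*6)*(-49) = 6*(-49) = -294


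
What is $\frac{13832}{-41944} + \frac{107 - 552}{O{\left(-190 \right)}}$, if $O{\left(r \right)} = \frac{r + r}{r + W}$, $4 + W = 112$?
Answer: $- \frac{2742487}{28462} \approx -96.356$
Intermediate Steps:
$W = 108$ ($W = -4 + 112 = 108$)
$O{\left(r \right)} = \frac{2 r}{108 + r}$ ($O{\left(r \right)} = \frac{r + r}{r + 108} = \frac{2 r}{108 + r}$)
$\frac{13832}{-41944} + \frac{107 - 552}{O{\left(-190 \right)}} = \frac{13832}{-41944} + \frac{107 - 552}{2 \left(-190\right) \frac{1}{108 - 190}} = 13832 \left(- \frac{1}{41944}\right) + \frac{107 - 552}{2 \left(-190\right) \frac{1}{-82}} = - \frac{247}{749} - \frac{445}{2 \left(-190\right) \left(- \frac{1}{82}\right)} = - \frac{247}{749} - \frac{445}{\frac{190}{41}} = - \frac{247}{749} - \frac{3649}{38} = - \frac{2742487}{28462}$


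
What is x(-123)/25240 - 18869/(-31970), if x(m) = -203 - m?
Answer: 11842399/20173070 ≈ 0.58704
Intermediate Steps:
x(-123)/25240 - 18869/(-31970) = (-203 - 1*(-123))/25240 - 18869/(-31970) = (-203 + 123)*(1/25240) - 18869*(-1/31970) = -80*1/25240 + 18869/31970 = -2/631 + 18869/31970 = 11842399/20173070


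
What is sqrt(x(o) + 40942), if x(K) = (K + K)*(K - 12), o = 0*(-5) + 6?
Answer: sqrt(40870) ≈ 202.16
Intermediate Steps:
o = 6 (o = 0 + 6 = 6)
x(K) = 2*K*(-12 + K) (x(K) = (2*K)*(-12 + K) = 2*K*(-12 + K))
sqrt(x(o) + 40942) = sqrt(2*6*(-12 + 6) + 40942) = sqrt(2*6*(-6) + 40942) = sqrt(-72 + 40942) = sqrt(40870)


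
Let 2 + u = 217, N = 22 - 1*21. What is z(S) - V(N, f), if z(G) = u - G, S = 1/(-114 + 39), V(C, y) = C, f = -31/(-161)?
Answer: 16051/75 ≈ 214.01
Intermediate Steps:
N = 1 (N = 22 - 21 = 1)
f = 31/161 (f = -31*(-1/161) = 31/161 ≈ 0.19255)
u = 215 (u = -2 + 217 = 215)
S = -1/75 (S = 1/(-75) = -1/75 ≈ -0.013333)
z(G) = 215 - G
z(S) - V(N, f) = (215 - 1*(-1/75)) - 1*1 = (215 + 1/75) - 1 = 16126/75 - 1 = 16051/75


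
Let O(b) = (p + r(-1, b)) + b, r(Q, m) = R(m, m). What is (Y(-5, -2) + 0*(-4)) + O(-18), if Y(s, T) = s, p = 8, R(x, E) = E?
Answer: -33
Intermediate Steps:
r(Q, m) = m
O(b) = 8 + 2*b (O(b) = (8 + b) + b = 8 + 2*b)
(Y(-5, -2) + 0*(-4)) + O(-18) = (-5 + 0*(-4)) + (8 + 2*(-18)) = (-5 + 0) + (8 - 36) = -5 - 28 = -33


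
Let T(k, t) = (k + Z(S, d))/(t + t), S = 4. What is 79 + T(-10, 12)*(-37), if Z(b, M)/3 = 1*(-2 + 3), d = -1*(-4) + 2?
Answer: 2155/24 ≈ 89.792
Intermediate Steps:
d = 6 (d = 4 + 2 = 6)
Z(b, M) = 3 (Z(b, M) = 3*(1*(-2 + 3)) = 3*(1*1) = 3*1 = 3)
T(k, t) = (3 + k)/(2*t) (T(k, t) = (k + 3)/(t + t) = (3 + k)/((2*t)) = (3 + k)*(1/(2*t)) = (3 + k)/(2*t))
79 + T(-10, 12)*(-37) = 79 + ((1/2)*(3 - 10)/12)*(-37) = 79 + ((1/2)*(1/12)*(-7))*(-37) = 79 - 7/24*(-37) = 79 + 259/24 = 2155/24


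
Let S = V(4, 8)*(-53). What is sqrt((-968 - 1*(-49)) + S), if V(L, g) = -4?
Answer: I*sqrt(707) ≈ 26.589*I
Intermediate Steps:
S = 212 (S = -4*(-53) = 212)
sqrt((-968 - 1*(-49)) + S) = sqrt((-968 - 1*(-49)) + 212) = sqrt((-968 + 49) + 212) = sqrt(-919 + 212) = sqrt(-707) = I*sqrt(707)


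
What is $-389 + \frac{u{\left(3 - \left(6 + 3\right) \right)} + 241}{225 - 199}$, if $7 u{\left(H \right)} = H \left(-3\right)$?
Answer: $- \frac{69093}{182} \approx -379.63$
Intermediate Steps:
$u{\left(H \right)} = - \frac{3 H}{7}$ ($u{\left(H \right)} = \frac{H \left(-3\right)}{7} = \frac{\left(-3\right) H}{7} = - \frac{3 H}{7}$)
$-389 + \frac{u{\left(3 - \left(6 + 3\right) \right)} + 241}{225 - 199} = -389 + \frac{- \frac{3 \left(3 - \left(6 + 3\right)\right)}{7} + 241}{225 - 199} = -389 + \frac{- \frac{3 \left(3 - 9\right)}{7} + 241}{26} = -389 + \left(- \frac{3 \left(3 - 9\right)}{7} + 241\right) \frac{1}{26} = -389 + \left(\left(- \frac{3}{7}\right) \left(-6\right) + 241\right) \frac{1}{26} = -389 + \left(\frac{18}{7} + 241\right) \frac{1}{26} = -389 + \frac{1705}{7} \cdot \frac{1}{26} = -389 + \frac{1705}{182} = - \frac{69093}{182}$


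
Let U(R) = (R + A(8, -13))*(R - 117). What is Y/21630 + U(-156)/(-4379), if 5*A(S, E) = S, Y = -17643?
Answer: -329663051/31572590 ≈ -10.441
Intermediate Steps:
A(S, E) = S/5
U(R) = (-117 + R)*(8/5 + R) (U(R) = (R + (⅕)*8)*(R - 117) = (R + 8/5)*(-117 + R) = (8/5 + R)*(-117 + R) = (-117 + R)*(8/5 + R))
Y/21630 + U(-156)/(-4379) = -17643/21630 + (-936/5 + (-156)² - 577/5*(-156))/(-4379) = -17643*1/21630 + (-936/5 + 24336 + 90012/5)*(-1/4379) = -5881/7210 + (210756/5)*(-1/4379) = -5881/7210 - 210756/21895 = -329663051/31572590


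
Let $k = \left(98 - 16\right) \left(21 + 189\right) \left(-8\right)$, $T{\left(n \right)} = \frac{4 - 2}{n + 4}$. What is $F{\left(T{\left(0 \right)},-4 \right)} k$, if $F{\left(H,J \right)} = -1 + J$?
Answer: $688800$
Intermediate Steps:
$T{\left(n \right)} = \frac{2}{4 + n}$
$k = -137760$ ($k = 82 \cdot 210 \left(-8\right) = 17220 \left(-8\right) = -137760$)
$F{\left(T{\left(0 \right)},-4 \right)} k = \left(-1 - 4\right) \left(-137760\right) = \left(-5\right) \left(-137760\right) = 688800$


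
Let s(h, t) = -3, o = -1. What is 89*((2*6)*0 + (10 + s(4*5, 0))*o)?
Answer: -623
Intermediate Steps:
89*((2*6)*0 + (10 + s(4*5, 0))*o) = 89*((2*6)*0 + (10 - 3)*(-1)) = 89*(12*0 + 7*(-1)) = 89*(0 - 7) = 89*(-7) = -623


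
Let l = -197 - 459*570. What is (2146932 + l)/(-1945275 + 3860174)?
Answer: 1885105/1914899 ≈ 0.98444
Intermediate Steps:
l = -261827 (l = -197 - 261630 = -261827)
(2146932 + l)/(-1945275 + 3860174) = (2146932 - 261827)/(-1945275 + 3860174) = 1885105/1914899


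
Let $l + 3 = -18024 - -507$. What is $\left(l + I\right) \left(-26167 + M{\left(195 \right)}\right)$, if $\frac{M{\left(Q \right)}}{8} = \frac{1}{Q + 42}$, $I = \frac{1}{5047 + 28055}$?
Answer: $\frac{3596582738598269}{7845174} \approx 4.5845 \cdot 10^{8}$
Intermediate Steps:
$l = -17520$ ($l = -3 - 17517 = -17520$)
$I = \frac{1}{33102} \approx 3.021 \cdot 10^{-5}$
$M{\left(Q \right)} = \frac{8}{42 + Q}$ ($M{\left(Q \right)} = \frac{8}{Q + 42} = \frac{8}{42 + Q}$)
$\left(l + I\right) \left(-26167 + M{\left(195 \right)}\right) = \left(-17520 + \frac{1}{33102}\right) \left(-26167 + \frac{8}{42 + 195}\right) = - \frac{579947039 \left(-26167 + \frac{8}{237}\right)}{33102} = \left(- \frac{579947039}{33102}\right) \left(- \frac{6201571}{237}\right) = \frac{3596582738598269}{7845174}$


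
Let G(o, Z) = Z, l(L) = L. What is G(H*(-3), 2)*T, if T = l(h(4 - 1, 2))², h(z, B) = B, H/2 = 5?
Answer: 8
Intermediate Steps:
H = 10 (H = 2*5 = 10)
T = 4 (T = 2² = 4)
G(H*(-3), 2)*T = 2*4 = 8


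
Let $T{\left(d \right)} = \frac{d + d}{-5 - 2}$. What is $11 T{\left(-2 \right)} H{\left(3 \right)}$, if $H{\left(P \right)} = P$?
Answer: $\frac{132}{7} \approx 18.857$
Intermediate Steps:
$T{\left(d \right)} = - \frac{2 d}{7}$ ($T{\left(d \right)} = \frac{2 d}{-7} = 2 d \left(- \frac{1}{7}\right) = - \frac{2 d}{7}$)
$11 T{\left(-2 \right)} H{\left(3 \right)} = 11 \left(\left(- \frac{2}{7}\right) \left(-2\right)\right) 3 = 11 \cdot \frac{4}{7} \cdot 3 = \frac{44}{7} \cdot 3 = \frac{132}{7}$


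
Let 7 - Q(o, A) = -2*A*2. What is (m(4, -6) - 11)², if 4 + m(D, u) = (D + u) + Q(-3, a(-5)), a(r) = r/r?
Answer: 36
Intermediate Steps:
a(r) = 1
Q(o, A) = 7 + 4*A (Q(o, A) = 7 - (-2*A)*2 = 7 - (-4)*A = 7 + 4*A)
m(D, u) = 7 + D + u (m(D, u) = -4 + ((D + u) + (7 + 4*1)) = -4 + ((D + u) + (7 + 4)) = -4 + ((D + u) + 11) = -4 + (11 + D + u) = 7 + D + u)
(m(4, -6) - 11)² = ((7 + 4 - 6) - 11)² = (5 - 11)² = (-6)² = 36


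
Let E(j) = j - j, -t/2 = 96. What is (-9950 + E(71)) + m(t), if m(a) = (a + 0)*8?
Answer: -11486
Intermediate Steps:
t = -192 (t = -2*96 = -192)
E(j) = 0
m(a) = 8*a (m(a) = a*8 = 8*a)
(-9950 + E(71)) + m(t) = (-9950 + 0) + 8*(-192) = -9950 - 1536 = -11486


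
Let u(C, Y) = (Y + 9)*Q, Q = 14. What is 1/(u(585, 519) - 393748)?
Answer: -1/386356 ≈ -2.5883e-6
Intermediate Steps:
u(C, Y) = 126 + 14*Y (u(C, Y) = (Y + 9)*14 = (9 + Y)*14 = 126 + 14*Y)
1/(u(585, 519) - 393748) = 1/((126 + 14*519) - 393748) = 1/((126 + 7266) - 393748) = 1/(7392 - 393748) = 1/(-386356) = -1/386356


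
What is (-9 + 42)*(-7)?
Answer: -231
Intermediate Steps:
(-9 + 42)*(-7) = 33*(-7) = -231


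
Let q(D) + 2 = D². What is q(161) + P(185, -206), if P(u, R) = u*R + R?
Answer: -12397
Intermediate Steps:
P(u, R) = R + R*u (P(u, R) = R*u + R = R + R*u)
q(D) = -2 + D²
q(161) + P(185, -206) = (-2 + 161²) - 206*(1 + 185) = (-2 + 25921) - 206*186 = 25919 - 38316 = -12397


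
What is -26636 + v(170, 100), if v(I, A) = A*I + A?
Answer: -9536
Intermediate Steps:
v(I, A) = A + A*I
-26636 + v(170, 100) = -26636 + 100*(1 + 170) = -26636 + 100*171 = -26636 + 17100 = -9536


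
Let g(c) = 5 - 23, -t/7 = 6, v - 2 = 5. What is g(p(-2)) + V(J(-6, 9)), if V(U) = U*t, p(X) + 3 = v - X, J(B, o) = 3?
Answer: -144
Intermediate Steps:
v = 7 (v = 2 + 5 = 7)
t = -42 (t = -7*6 = -42)
p(X) = 4 - X (p(X) = -3 + (7 - X) = 4 - X)
V(U) = -42*U (V(U) = U*(-42) = -42*U)
g(c) = -18
g(p(-2)) + V(J(-6, 9)) = -18 - 42*3 = -18 - 126 = -144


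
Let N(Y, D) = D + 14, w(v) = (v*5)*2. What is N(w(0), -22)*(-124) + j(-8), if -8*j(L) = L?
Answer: 993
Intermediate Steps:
w(v) = 10*v (w(v) = (5*v)*2 = 10*v)
j(L) = -L/8
N(Y, D) = 14 + D
N(w(0), -22)*(-124) + j(-8) = (14 - 22)*(-124) - ⅛*(-8) = -8*(-124) + 1 = 992 + 1 = 993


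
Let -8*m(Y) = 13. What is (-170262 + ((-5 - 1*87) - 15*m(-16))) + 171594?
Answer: 10115/8 ≈ 1264.4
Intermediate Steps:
m(Y) = -13/8 (m(Y) = -⅛*13 = -13/8)
(-170262 + ((-5 - 1*87) - 15*m(-16))) + 171594 = (-170262 + ((-5 - 1*87) - 15*(-13/8))) + 171594 = (-170262 + ((-5 - 87) + 195/8)) + 171594 = (-170262 + (-92 + 195/8)) + 171594 = (-170262 - 541/8) + 171594 = -1362637/8 + 171594 = 10115/8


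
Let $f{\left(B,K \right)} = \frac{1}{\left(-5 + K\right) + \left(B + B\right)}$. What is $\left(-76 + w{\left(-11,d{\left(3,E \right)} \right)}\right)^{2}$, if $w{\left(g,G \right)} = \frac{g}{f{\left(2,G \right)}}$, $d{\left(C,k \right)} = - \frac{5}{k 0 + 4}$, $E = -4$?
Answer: $\frac{42025}{16} \approx 2626.6$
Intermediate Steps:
$f{\left(B,K \right)} = \frac{1}{-5 + K + 2 B}$ ($f{\left(B,K \right)} = \frac{1}{\left(-5 + K\right) + 2 B} = \frac{1}{-5 + K + 2 B}$)
$d{\left(C,k \right)} = - \frac{5}{4}$ ($d{\left(C,k \right)} = - \frac{5}{0 + 4} = - \frac{5}{4}$)
$w{\left(g,G \right)} = g \left(-1 + G\right)$ ($w{\left(g,G \right)} = \frac{g}{\frac{1}{-5 + G + 2 \cdot 2}} = \frac{g}{\frac{1}{-5 + G + 4}} = \frac{g}{\frac{1}{-1 + G}} = g \left(-1 + G\right)$)
$\left(-76 + w{\left(-11,d{\left(3,E \right)} \right)}\right)^{2} = \left(-76 - 11 \left(-1 - \frac{5}{4}\right)\right)^{2} = \left(-76 - - \frac{99}{4}\right)^{2} = \left(-76 + \frac{99}{4}\right)^{2} = \left(- \frac{205}{4}\right)^{2} = \frac{42025}{16}$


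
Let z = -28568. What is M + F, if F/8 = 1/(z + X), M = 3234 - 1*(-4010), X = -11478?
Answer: 145046608/20023 ≈ 7244.0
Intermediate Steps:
M = 7244 (M = 3234 + 4010 = 7244)
F = -4/20023 (F = 8/(-28568 - 11478) = 8/(-40046) = 8*(-1/40046) = -4/20023 ≈ -0.00019977)
M + F = 7244 - 4/20023 = 145046608/20023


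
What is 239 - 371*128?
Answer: -47249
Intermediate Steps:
239 - 371*128 = 239 - 47488 = -47249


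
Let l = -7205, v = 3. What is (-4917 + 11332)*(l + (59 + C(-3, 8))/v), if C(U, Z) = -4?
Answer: -138307400/3 ≈ -4.6102e+7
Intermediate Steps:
(-4917 + 11332)*(l + (59 + C(-3, 8))/v) = (-4917 + 11332)*(-7205 + (59 - 4)/3) = 6415*(-7205 + (⅓)*55) = 6415*(-7205 + 55/3) = 6415*(-21560/3) = -138307400/3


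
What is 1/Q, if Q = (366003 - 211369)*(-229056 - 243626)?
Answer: -1/73092708388 ≈ -1.3681e-11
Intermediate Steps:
Q = -73092708388 (Q = 154634*(-472682) = -73092708388)
1/Q = 1/(-73092708388) = -1/73092708388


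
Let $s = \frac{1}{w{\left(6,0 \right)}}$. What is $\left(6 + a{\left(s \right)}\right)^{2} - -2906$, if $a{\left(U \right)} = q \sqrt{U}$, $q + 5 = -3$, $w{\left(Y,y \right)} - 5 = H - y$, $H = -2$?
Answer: $\frac{8890}{3} - 32 \sqrt{3} \approx 2907.9$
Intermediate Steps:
$w{\left(Y,y \right)} = 3 - y$ ($w{\left(Y,y \right)} = 5 - \left(2 + y\right) = 3 - y$)
$s = \frac{1}{3}$ ($s = \frac{1}{3 - 0} = \frac{1}{3 + 0} = \frac{1}{3} \approx 0.33333$)
$q = -8$ ($q = -5 - 3 = -8$)
$a{\left(U \right)} = - 8 \sqrt{U}$
$\left(6 + a{\left(s \right)}\right)^{2} - -2906 = \left(6 - \frac{8}{\sqrt{3}}\right)^{2} - -2906 = \left(6 - 8 \frac{\sqrt{3}}{3}\right)^{2} + 2906 = \left(6 - \frac{8 \sqrt{3}}{3}\right)^{2} + 2906 = 2906 + \left(6 - \frac{8 \sqrt{3}}{3}\right)^{2}$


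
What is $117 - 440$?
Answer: $-323$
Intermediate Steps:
$117 - 440 = -323$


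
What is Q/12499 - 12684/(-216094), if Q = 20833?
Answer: 2330211809/1350479453 ≈ 1.7255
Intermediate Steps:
Q/12499 - 12684/(-216094) = 20833/12499 - 12684/(-216094) = 20833*(1/12499) - 12684*(-1/216094) = 20833/12499 + 6342/108047 = 2330211809/1350479453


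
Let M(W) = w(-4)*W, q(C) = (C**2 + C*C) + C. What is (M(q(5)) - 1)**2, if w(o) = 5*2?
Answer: 301401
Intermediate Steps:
q(C) = C + 2*C**2 (q(C) = (C**2 + C**2) + C = 2*C**2 + C = C + 2*C**2)
w(o) = 10
M(W) = 10*W
(M(q(5)) - 1)**2 = (10*(5*(1 + 2*5)) - 1)**2 = (10*(5*(1 + 10)) - 1)**2 = (10*(5*11) - 1)**2 = (10*55 - 1)**2 = (550 - 1)**2 = 549**2 = 301401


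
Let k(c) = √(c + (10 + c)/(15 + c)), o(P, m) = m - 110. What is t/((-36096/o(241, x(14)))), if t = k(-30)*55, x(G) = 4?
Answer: 2915*I*√258/54144 ≈ 0.86477*I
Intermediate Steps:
o(P, m) = -110 + m
k(c) = √(c + (10 + c)/(15 + c))
t = 55*I*√258/3 (t = √((10 - 30 - 30*(15 - 30))/(15 - 30))*55 = √((10 - 30 - 30*(-15))/(-15))*55 = √(-(10 - 30 + 450)/15)*55 = √(-1/15*430)*55 = √(-86/3)*55 = (I*√258/3)*55 = 55*I*√258/3 ≈ 294.48*I)
t/((-36096/o(241, x(14)))) = (55*I*√258/3)/((-36096/(-110 + 4))) = (55*I*√258/3)/((-36096/(-106))) = (55*I*√258/3)/((-36096*(-1/106))) = (55*I*√258/3)/(18048/53) = (55*I*√258/3)*(53/18048) = 2915*I*√258/54144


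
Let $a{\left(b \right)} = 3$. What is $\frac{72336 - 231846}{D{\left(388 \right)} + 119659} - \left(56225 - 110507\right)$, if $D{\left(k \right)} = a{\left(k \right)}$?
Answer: $\frac{3247666587}{59831} \approx 54281.0$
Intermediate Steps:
$D{\left(k \right)} = 3$
$\frac{72336 - 231846}{D{\left(388 \right)} + 119659} - \left(56225 - 110507\right) = \frac{72336 - 231846}{3 + 119659} - \left(56225 - 110507\right) = - \frac{159510}{119662} - -54282 = \left(-159510\right) \frac{1}{119662} + 54282 = - \frac{79755}{59831} + 54282 = \frac{3247666587}{59831}$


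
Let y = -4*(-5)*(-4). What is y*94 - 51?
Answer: -7571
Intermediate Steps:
y = -80 (y = 20*(-4) = -80)
y*94 - 51 = -80*94 - 51 = -7520 - 51 = -7571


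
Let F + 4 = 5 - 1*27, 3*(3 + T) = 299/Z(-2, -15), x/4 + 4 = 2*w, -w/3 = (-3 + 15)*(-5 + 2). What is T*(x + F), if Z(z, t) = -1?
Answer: -84392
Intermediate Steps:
w = 108 (w = -3*(-3 + 15)*(-5 + 2) = -36*(-3) = -3*(-36) = 108)
x = 848 (x = -16 + 4*(2*108) = -16 + 4*216 = -16 + 864 = 848)
T = -308/3 (T = -3 + (299/(-1))/3 = -3 + (299*(-1))/3 = -3 + (⅓)*(-299) = -3 - 299/3 = -308/3 ≈ -102.67)
F = -26 (F = -4 + (5 - 1*27) = -4 + (5 - 27) = -4 - 22 = -26)
T*(x + F) = -308*(848 - 26)/3 = -308/3*822 = -84392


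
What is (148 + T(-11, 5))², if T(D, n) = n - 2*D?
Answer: 30625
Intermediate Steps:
(148 + T(-11, 5))² = (148 + (5 - 2*(-11)))² = (148 + (5 + 22))² = (148 + 27)² = 175² = 30625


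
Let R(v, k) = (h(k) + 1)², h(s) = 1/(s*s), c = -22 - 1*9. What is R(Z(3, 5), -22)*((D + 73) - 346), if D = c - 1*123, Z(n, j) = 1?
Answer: -100441075/234256 ≈ -428.77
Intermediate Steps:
c = -31 (c = -22 - 9 = -31)
D = -154 (D = -31 - 1*123 = -31 - 123 = -154)
h(s) = s⁻² (h(s) = 1/(s²) = s⁻²)
R(v, k) = (1 + k⁻²)² (R(v, k) = (k⁻² + 1)² = (1 + k⁻²)²)
R(Z(3, 5), -22)*((D + 73) - 346) = ((1 + (-22)²)²/(-22)⁴)*((-154 + 73) - 346) = ((1 + 484)²/234256)*(-81 - 346) = ((1/234256)*485²)*(-427) = ((1/234256)*235225)*(-427) = (235225/234256)*(-427) = -100441075/234256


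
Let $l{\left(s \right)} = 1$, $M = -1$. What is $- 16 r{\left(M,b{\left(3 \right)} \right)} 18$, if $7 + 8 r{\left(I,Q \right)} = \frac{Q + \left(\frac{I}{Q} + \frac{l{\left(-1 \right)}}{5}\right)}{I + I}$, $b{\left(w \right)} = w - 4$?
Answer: $\frac{1278}{5} \approx 255.6$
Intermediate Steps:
$b{\left(w \right)} = -4 + w$ ($b{\left(w \right)} = w - 4 = -4 + w$)
$r{\left(I,Q \right)} = - \frac{7}{8} + \frac{\frac{1}{5} + Q + \frac{I}{Q}}{16 I}$ ($r{\left(I,Q \right)} = - \frac{7}{8} + \frac{\left(Q + \left(\frac{I}{Q} + 1 \cdot \frac{1}{5}\right)\right) \frac{1}{I + I}}{8} = - \frac{7}{8} + \frac{\left(Q + \left(\frac{I}{Q} + 1 \cdot \frac{1}{5}\right)\right) \frac{1}{2 I}}{8} = - \frac{7}{8} + \frac{\left(Q + \left(\frac{I}{Q} + \frac{1}{5}\right)\right) \frac{1}{2 I}}{8} = - \frac{7}{8} + \frac{\left(Q + \left(\frac{1}{5} + \frac{I}{Q}\right)\right) \frac{1}{2 I}}{8} = - \frac{7}{8} + \frac{\left(\frac{1}{5} + Q + \frac{I}{Q}\right) \frac{1}{2 I}}{8} = - \frac{7}{8} + \frac{\frac{1}{2} \frac{1}{I} \left(\frac{1}{5} + Q + \frac{I}{Q}\right)}{8} = - \frac{7}{8} + \frac{\frac{1}{5} + Q + \frac{I}{Q}}{16 I}$)
$- 16 r{\left(M,b{\left(3 \right)} \right)} 18 = - 16 \left(- \frac{7}{8} + \frac{1}{16 \left(-4 + 3\right)} + \frac{1}{80 \left(-1\right)} + \frac{-4 + 3}{16 \left(-1\right)}\right) 18 = - 16 \left(- \frac{7}{8} + \frac{1}{16 \left(-1\right)} + \frac{1}{80} \left(-1\right) + \frac{1}{16} \left(-1\right) \left(-1\right)\right) 18 = - 16 \left(- \frac{7}{8} + \frac{1}{16} \left(-1\right) - \frac{1}{80} + \frac{1}{16}\right) 18 = - 16 \left(- \frac{7}{8} - \frac{1}{16} - \frac{1}{80} + \frac{1}{16}\right) 18 = \left(-16\right) \left(- \frac{71}{80}\right) 18 = \frac{71}{5} \cdot 18 = \frac{1278}{5}$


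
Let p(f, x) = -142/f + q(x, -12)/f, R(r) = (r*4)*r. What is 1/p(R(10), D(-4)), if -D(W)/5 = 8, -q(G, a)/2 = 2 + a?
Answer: -200/61 ≈ -3.2787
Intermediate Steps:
q(G, a) = -4 - 2*a (q(G, a) = -2*(2 + a) = -4 - 2*a)
R(r) = 4*r² (R(r) = (4*r)*r = 4*r²)
D(W) = -40 (D(W) = -5*8 = -40)
p(f, x) = -122/f (p(f, x) = -142/f + (-4 - 2*(-12))/f = -142/f + (-4 + 24)/f = -142/f + 20/f = -122/f)
1/p(R(10), D(-4)) = 1/(-122/(4*10²)) = 1/(-122/(4*100)) = 1/(-122/400) = 1/(-122*1/400) = 1/(-61/200) = -200/61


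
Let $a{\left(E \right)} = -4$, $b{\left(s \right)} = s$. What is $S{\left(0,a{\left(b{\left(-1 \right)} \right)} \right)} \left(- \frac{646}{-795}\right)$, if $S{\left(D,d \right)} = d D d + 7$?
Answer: $\frac{4522}{795} \approx 5.688$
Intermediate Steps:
$S{\left(D,d \right)} = 7 + D d^{2}$ ($S{\left(D,d \right)} = D d d + 7 = D d^{2} + 7 = 7 + D d^{2}$)
$S{\left(0,a{\left(b{\left(-1 \right)} \right)} \right)} \left(- \frac{646}{-795}\right) = \left(7 + 0 \left(-4\right)^{2}\right) \left(- \frac{646}{-795}\right) = \left(7 + 0 \cdot 16\right) \left(\left(-646\right) \left(- \frac{1}{795}\right)\right) = \left(7 + 0\right) \frac{646}{795} = 7 \cdot \frac{646}{795} = \frac{4522}{795}$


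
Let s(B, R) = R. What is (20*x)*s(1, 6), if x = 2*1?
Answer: 240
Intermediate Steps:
x = 2
(20*x)*s(1, 6) = (20*2)*6 = 40*6 = 240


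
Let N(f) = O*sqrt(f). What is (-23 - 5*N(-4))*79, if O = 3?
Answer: -1817 - 2370*I ≈ -1817.0 - 2370.0*I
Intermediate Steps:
N(f) = 3*sqrt(f)
(-23 - 5*N(-4))*79 = (-23 - 15*sqrt(-4))*79 = (-23 - 15*2*I)*79 = (-23 - 30*I)*79 = -1817 - 2370*I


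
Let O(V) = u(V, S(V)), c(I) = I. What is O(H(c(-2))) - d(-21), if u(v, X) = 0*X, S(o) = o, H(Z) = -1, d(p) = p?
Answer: 21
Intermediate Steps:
u(v, X) = 0
O(V) = 0
O(H(c(-2))) - d(-21) = 0 - 1*(-21) = 0 + 21 = 21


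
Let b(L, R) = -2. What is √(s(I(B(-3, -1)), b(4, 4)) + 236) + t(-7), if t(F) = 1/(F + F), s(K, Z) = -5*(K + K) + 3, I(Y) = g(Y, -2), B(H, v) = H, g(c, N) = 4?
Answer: -1/14 + √199 ≈ 14.035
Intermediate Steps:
I(Y) = 4
s(K, Z) = 3 - 10*K (s(K, Z) = -10*K + 3 = 3 - 10*K)
t(F) = 1/(2*F)
√(s(I(B(-3, -1)), b(4, 4)) + 236) + t(-7) = √((3 - 10*4) + 236) + (½)/(-7) = √((3 - 40) + 236) + (½)*(-⅐) = √(-37 + 236) - 1/14 = √199 - 1/14 = -1/14 + √199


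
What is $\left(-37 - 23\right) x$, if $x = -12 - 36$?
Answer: $2880$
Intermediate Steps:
$x = -48$ ($x = -12 - 36 = -48$)
$\left(-37 - 23\right) x = \left(-37 - 23\right) \left(-48\right) = \left(-60\right) \left(-48\right) = 2880$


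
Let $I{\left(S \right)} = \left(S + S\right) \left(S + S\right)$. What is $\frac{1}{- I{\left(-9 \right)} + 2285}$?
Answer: $\frac{1}{1961} \approx 0.00050994$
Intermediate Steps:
$I{\left(S \right)} = 4 S^{2}$ ($I{\left(S \right)} = 2 S 2 S = 4 S^{2}$)
$\frac{1}{- I{\left(-9 \right)} + 2285} = \frac{1}{- 4 \left(-9\right)^{2} + 2285} = \frac{1}{- 4 \cdot 81 + 2285} = \frac{1}{\left(-1\right) 324 + 2285} = \frac{1}{-324 + 2285} = \frac{1}{1961}$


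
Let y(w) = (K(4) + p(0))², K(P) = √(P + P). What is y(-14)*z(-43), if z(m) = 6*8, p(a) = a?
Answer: 384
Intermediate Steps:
K(P) = √2*√P (K(P) = √(2*P) = √2*√P)
z(m) = 48
y(w) = 8 (y(w) = (√2*√4 + 0)² = (√2*2 + 0)² = (2*√2 + 0)² = (2*√2)² = 8)
y(-14)*z(-43) = 8*48 = 384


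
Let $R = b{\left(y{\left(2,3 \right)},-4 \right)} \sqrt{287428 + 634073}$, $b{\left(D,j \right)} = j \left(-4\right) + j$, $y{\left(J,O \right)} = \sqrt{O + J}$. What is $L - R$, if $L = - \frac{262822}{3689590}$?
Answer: $- \frac{131411}{1844795} - 36 \sqrt{102389} \approx -11519.0$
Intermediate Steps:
$L = - \frac{131411}{1844795}$ ($L = \left(-262822\right) \frac{1}{3689590} = - \frac{131411}{1844795} \approx -0.071233$)
$y{\left(J,O \right)} = \sqrt{J + O}$
$b{\left(D,j \right)} = - 3 j$ ($b{\left(D,j \right)} = - 4 j + j = - 3 j$)
$R = 36 \sqrt{102389}$ ($R = \left(-3\right) \left(-4\right) \sqrt{287428 + 634073} = 12 \sqrt{921501} = 12 \cdot 3 \sqrt{102389} = 36 \sqrt{102389} \approx 11519.0$)
$L - R = - \frac{131411}{1844795} - 36 \sqrt{102389}$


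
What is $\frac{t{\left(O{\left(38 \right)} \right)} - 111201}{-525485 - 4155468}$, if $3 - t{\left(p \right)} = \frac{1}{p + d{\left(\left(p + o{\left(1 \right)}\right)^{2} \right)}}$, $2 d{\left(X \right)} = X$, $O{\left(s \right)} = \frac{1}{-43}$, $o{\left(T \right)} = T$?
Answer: $\frac{93296971}{3927319567} \approx 0.023756$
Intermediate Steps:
$O{\left(s \right)} = - \frac{1}{43}$
$d{\left(X \right)} = \frac{X}{2}$
$t{\left(p \right)} = 3 - \frac{1}{p + \frac{\left(1 + p\right)^{2}}{2}}$ ($t{\left(p \right)} = 3 - \frac{1}{p + \frac{\left(p + 1\right)^{2}}{2}} = 3 - \frac{1}{p + \frac{\left(1 + p\right)^{2}}{2}}$)
$\frac{t{\left(O{\left(38 \right)} \right)} - 111201}{-525485 - 4155468} = \frac{\frac{1 + 3 \left(- \frac{1}{43}\right)^{2} + 12 \left(- \frac{1}{43}\right)}{1 + \left(- \frac{1}{43}\right)^{2} + 4 \left(- \frac{1}{43}\right)} - 111201}{-525485 - 4155468} = \frac{\frac{1 + 3 \cdot \frac{1}{1849} - \frac{12}{43}}{1 + \frac{1}{1849} - \frac{4}{43}} - 111201}{-4680953} = \left(\frac{1 + \frac{3}{1849} - \frac{12}{43}}{\frac{1678}{1849}} - 111201\right) \left(- \frac{1}{4680953}\right) = \left(\frac{1849}{1678} \cdot \frac{1336}{1849} - 111201\right) \left(- \frac{1}{4680953}\right) = \left(\frac{668}{839} - 111201\right) \left(- \frac{1}{4680953}\right) = \left(- \frac{93296971}{839}\right) \left(- \frac{1}{4680953}\right) = \frac{93296971}{3927319567}$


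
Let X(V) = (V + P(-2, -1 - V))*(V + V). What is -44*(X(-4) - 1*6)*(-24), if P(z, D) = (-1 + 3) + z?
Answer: 27456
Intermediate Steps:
P(z, D) = 2 + z
X(V) = 2*V**2 (X(V) = (V + (2 - 2))*(V + V) = (V + 0)*(2*V) = V*(2*V) = 2*V**2)
-44*(X(-4) - 1*6)*(-24) = -44*(2*(-4)**2 - 1*6)*(-24) = -44*(2*16 - 6)*(-24) = -44*(32 - 6)*(-24) = -44*26*(-24) = -1144*(-24) = 27456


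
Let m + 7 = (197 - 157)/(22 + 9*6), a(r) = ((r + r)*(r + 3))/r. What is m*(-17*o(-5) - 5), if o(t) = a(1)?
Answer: 17343/19 ≈ 912.79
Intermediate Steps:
a(r) = 6 + 2*r (a(r) = ((2*r)*(3 + r))/r = (2*r*(3 + r))/r = 6 + 2*r)
o(t) = 8 (o(t) = 6 + 2*1 = 6 + 2 = 8)
m = -123/19 (m = -7 + (197 - 157)/(22 + 9*6) = -7 + 40/(22 + 54) = -7 + 40/76 = -7 + 40*(1/76) = -7 + 10/19 = -123/19 ≈ -6.4737)
m*(-17*o(-5) - 5) = -123*(-17*8 - 5)/19 = -123*(-136 - 5)/19 = -123/19*(-141) = 17343/19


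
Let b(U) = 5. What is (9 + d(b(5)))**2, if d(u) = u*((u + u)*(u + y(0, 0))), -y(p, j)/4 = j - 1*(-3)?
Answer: 116281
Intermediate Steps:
y(p, j) = -12 - 4*j (y(p, j) = -4*(j - 1*(-3)) = -4*(j + 3) = -4*(3 + j) = -12 - 4*j)
d(u) = 2*u**2*(-12 + u) (d(u) = u*((u + u)*(u + (-12 - 4*0))) = u*((2*u)*(u + (-12 + 0))) = u*((2*u)*(u - 12)) = u*((2*u)*(-12 + u)) = u*(2*u*(-12 + u)) = 2*u**2*(-12 + u))
(9 + d(b(5)))**2 = (9 + 2*5**2*(-12 + 5))**2 = (9 + 2*25*(-7))**2 = (9 - 350)**2 = (-341)**2 = 116281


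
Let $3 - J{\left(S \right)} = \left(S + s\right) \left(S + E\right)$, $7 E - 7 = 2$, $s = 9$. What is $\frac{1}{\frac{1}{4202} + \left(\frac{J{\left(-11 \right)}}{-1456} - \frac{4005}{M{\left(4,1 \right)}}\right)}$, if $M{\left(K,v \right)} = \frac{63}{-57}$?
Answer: $\frac{21413392}{77593202151} \approx 0.00027597$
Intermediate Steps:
$E = \frac{9}{7}$ ($E = 1 + \frac{1}{7} \cdot 2 = 1 + \frac{2}{7} = \frac{9}{7} \approx 1.2857$)
$M{\left(K,v \right)} = - \frac{21}{19}$ ($M{\left(K,v \right)} = 63 \left(- \frac{1}{57}\right) = - \frac{21}{19}$)
$J{\left(S \right)} = 3 - \left(9 + S\right) \left(\frac{9}{7} + S\right)$ ($J{\left(S \right)} = 3 - \left(S + 9\right) \left(S + \frac{9}{7}\right) = 3 - \left(9 + S\right) \left(\frac{9}{7} + S\right)$)
$\frac{1}{\frac{1}{4202} + \left(\frac{J{\left(-11 \right)}}{-1456} - \frac{4005}{M{\left(4,1 \right)}}\right)} = \frac{1}{\frac{1}{4202} + \left(\frac{- \frac{60}{7} - \left(-11\right)^{2} - - \frac{792}{7}}{-1456} - \frac{4005}{- \frac{21}{19}}\right)} = \frac{1}{\frac{1}{4202} + \left(\left(- \frac{60}{7} - 121 + \frac{792}{7}\right) \left(- \frac{1}{1456}\right) - - \frac{25365}{7}\right)} = \frac{1}{\frac{1}{4202} + \left(\left(- \frac{60}{7} - 121 + \frac{792}{7}\right) \left(- \frac{1}{1456}\right) + \frac{25365}{7}\right)} = \frac{1}{\frac{1}{4202} + \left(\left(- \frac{115}{7}\right) \left(- \frac{1}{1456}\right) + \frac{25365}{7}\right)} = \frac{1}{\frac{1}{4202} + \left(\frac{115}{10192} + \frac{25365}{7}\right)} = \frac{1}{\frac{1}{4202} + \frac{36931555}{10192}} = \frac{1}{\frac{77593202151}{21413392}} = \frac{21413392}{77593202151}$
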